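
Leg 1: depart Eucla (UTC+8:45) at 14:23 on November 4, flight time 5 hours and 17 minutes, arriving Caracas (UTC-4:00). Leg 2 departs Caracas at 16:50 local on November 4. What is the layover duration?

9 hours 55 minutes

Convert departure to UTC: 14:23 − 8:45 = 05:38 UTC on Nov 4.
Add 5 hours 17 minutes flight time → 10:55 UTC.
Caracas is UTC−4:00, so local arrival = 10:55 − 4:00 = 06:55 on Nov 4.
Layover = 16:50 − 06:55 = 9 hours 55 minutes.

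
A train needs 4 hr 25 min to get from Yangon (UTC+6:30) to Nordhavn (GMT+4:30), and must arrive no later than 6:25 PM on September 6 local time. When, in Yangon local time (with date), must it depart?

4:00 PM on Sep 6

Target arrival in UTC: 6:25 PM − 4:30 = 1:55 PM on Sep 6.
Subtract 4 hours and 25 minutes → departure 9:30 AM UTC on Sep 6.
Yangon is UTC+6:30: 9:30 AM + 6:30 = 4:00 PM on Sep 6.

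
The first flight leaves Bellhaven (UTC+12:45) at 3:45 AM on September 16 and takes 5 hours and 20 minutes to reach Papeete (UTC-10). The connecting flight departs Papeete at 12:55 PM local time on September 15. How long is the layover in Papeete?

2 hours 35 minutes

Convert departure to UTC: 3:45 AM − 12:45 = 3:00 PM UTC on Sep 15.
Add 5 hours and 20 minutes flight time → 8:20 PM UTC.
Papeete is UTC−10:00, so local arrival = 8:20 PM − 10:00 = 10:20 AM on Sep 15.
Layover = 12:55 PM − 10:20 AM = 2 hours 35 minutes.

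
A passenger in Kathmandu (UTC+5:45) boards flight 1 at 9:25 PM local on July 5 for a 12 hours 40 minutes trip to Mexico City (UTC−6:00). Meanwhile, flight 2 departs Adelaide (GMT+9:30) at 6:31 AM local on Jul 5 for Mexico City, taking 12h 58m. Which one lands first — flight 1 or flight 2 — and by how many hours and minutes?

Flight 1 in UTC: 9:25 PM − 5:45 = 3:40 PM on Jul 5.
+12 hours 40 minutes → arrive 4:20 AM UTC on Jul 6.
Flight 2 in UTC: 6:31 AM − 9:30 = 9:01 PM on Jul 4.
+12 hours and 58 minutes → arrive 9:59 AM UTC on Jul 5.
Flight 2 lands earlier by 18 hours 21 minutes.

the second, by 18 hours 21 minutes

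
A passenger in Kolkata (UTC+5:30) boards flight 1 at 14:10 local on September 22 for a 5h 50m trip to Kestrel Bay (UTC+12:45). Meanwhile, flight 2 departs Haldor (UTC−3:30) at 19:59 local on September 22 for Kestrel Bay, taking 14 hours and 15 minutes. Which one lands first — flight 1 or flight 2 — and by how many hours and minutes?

the first, by 23 hours 14 minutes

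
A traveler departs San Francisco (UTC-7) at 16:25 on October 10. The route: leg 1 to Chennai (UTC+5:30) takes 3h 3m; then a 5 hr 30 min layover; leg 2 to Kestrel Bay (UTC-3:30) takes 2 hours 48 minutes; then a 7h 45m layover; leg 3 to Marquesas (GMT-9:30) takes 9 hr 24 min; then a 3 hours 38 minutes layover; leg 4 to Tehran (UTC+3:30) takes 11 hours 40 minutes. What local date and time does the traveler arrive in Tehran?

22:43 on Oct 12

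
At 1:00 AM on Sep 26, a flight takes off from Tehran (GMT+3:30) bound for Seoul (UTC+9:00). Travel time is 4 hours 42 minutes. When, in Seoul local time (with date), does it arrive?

Seoul is 5:30 ahead of Tehran.
After 4 hours and 42 minutes it is 5:42 AM in Tehran.
Shift by the zone difference: 5:42 AM + 5:30 = 11:12 AM on Sep 26 in Seoul.

11:12 AM on Sep 26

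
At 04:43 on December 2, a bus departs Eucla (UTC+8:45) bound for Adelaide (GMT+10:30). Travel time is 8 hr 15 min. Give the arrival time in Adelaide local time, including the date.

14:43 on Dec 2

Convert departure to UTC: 04:43 − 8:45 = 19:58 UTC on Dec 1.
Add 8 hours and 15 minutes travel time → 04:13 UTC (Dec 2).
Adelaide is UTC+10:30, so local arrival = 04:13 + 10:30 = 14:43 on Dec 2.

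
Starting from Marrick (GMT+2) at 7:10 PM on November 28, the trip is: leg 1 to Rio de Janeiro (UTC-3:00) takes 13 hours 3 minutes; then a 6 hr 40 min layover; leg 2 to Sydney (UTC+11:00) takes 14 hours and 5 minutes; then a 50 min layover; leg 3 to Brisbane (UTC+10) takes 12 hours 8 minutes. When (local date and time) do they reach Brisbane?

Convert departure to UTC: 7:10 PM − 2:00 = 5:10 PM UTC on Nov 28.
Add 13 hours and 3 minutes leg 1 → 6:13 AM UTC (Nov 29).
Add 6 hours 40 minutes layover in Rio de Janeiro → 12:53 PM UTC.
Add 14 hours and 5 minutes leg 2 → 2:58 AM UTC (Nov 30).
Add 50 minutes layover in Sydney → 3:48 AM UTC.
Add 12 hours and 8 minutes leg 3 → 3:56 PM UTC.
Brisbane is UTC+10:00, so local arrival = 3:56 PM + 10:00 = 1:56 AM on Dec 1.

1:56 AM on December 1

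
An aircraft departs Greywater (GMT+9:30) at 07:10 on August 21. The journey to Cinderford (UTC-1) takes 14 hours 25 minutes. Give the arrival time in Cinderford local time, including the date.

Convert departure to UTC: 07:10 − 9:30 = 21:40 UTC on Aug 20.
Add 14 hours and 25 minutes travel time → 12:05 UTC (Aug 21).
Cinderford is UTC−1:00, so local arrival = 12:05 − 1:00 = 11:05 on Aug 21.

11:05 on August 21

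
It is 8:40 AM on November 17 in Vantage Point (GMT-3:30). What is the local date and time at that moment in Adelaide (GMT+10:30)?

Adelaide is 14:00 ahead of Vantage Point.
Shift by the zone difference: 8:40 AM + 14:00 = 10:40 PM on Nov 17 in Adelaide.

10:40 PM on November 17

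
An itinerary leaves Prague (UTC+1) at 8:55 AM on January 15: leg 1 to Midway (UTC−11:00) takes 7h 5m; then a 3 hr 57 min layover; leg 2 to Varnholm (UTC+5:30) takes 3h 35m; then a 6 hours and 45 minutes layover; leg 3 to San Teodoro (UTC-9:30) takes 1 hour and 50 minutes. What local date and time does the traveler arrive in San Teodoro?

9:37 PM on January 15

Convert departure to UTC: 8:55 AM − 1:00 = 7:55 AM UTC on Jan 15.
Add 7 hours and 5 minutes leg 1 → 3:00 PM UTC.
Add 3 hours 57 minutes layover in Midway → 6:57 PM UTC.
Add 3 hours and 35 minutes leg 2 → 10:32 PM UTC.
Add 6 hours 45 minutes layover in Varnholm → 5:17 AM UTC (Jan 16).
Add 1 hour and 50 minutes leg 3 → 7:07 AM UTC.
San Teodoro is UTC−9:30, so local arrival = 7:07 AM − 9:30 = 9:37 PM on Jan 15.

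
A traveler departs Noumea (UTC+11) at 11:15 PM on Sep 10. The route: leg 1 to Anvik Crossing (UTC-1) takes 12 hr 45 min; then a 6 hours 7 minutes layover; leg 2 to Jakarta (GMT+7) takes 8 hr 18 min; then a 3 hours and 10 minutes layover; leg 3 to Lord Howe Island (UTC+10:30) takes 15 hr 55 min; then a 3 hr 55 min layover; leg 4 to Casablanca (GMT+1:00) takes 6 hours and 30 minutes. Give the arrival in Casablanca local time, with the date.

Convert departure to UTC: 11:15 PM − 11:00 = 12:15 PM UTC on Sep 10.
Add 12 hours and 45 minutes leg 1 → 1:00 AM UTC (Sep 11).
Add 6 hours 7 minutes layover in Anvik Crossing → 7:07 AM UTC.
Add 8 hours and 18 minutes leg 2 → 3:25 PM UTC.
Add 3 hours and 10 minutes layover in Jakarta → 6:35 PM UTC.
Add 15 hours and 55 minutes leg 3 → 10:30 AM UTC (Sep 12).
Add 3 hours 55 minutes layover in Lord Howe Island → 2:25 PM UTC.
Add 6 hours and 30 minutes leg 4 → 8:55 PM UTC.
Casablanca is UTC+1:00, so local arrival = 8:55 PM + 1:00 = 9:55 PM on Sep 12.

9:55 PM on September 12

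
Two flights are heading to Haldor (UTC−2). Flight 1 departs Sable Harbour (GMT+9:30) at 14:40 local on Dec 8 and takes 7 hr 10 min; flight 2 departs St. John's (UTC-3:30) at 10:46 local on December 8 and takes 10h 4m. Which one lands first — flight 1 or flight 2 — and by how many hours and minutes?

the first, by 12 hours

Flight 1 in UTC: 14:40 − 9:30 = 05:10 on Dec 8.
+7 hours and 10 minutes → arrive 12:20 UTC on Dec 8.
Flight 2 in UTC: 10:46 + 3:30 = 14:16 on Dec 8.
+10 hours and 4 minutes → arrive 00:20 UTC on Dec 9.
Flight 1 lands earlier by 12 hours.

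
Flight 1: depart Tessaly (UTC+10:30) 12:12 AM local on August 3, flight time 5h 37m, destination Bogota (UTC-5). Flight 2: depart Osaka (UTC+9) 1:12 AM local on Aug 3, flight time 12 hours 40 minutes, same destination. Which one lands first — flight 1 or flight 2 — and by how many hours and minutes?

Flight 1 in UTC: 12:12 AM − 10:30 = 1:42 PM on Aug 2.
+5 hours and 37 minutes → arrive 7:19 PM UTC on Aug 2.
Flight 2 in UTC: 1:12 AM − 9:00 = 4:12 PM on Aug 2.
+12 hours 40 minutes → arrive 4:52 AM UTC on Aug 3.
Flight 1 lands earlier by 9 hours 33 minutes.

the first, by 9 hours 33 minutes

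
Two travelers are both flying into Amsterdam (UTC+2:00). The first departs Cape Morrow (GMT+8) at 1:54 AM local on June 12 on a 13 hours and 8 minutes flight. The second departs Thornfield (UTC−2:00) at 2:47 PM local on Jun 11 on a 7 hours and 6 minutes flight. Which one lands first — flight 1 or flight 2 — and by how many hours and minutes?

Flight 1 in UTC: 1:54 AM − 8:00 = 5:54 PM on Jun 11.
+13 hours 8 minutes → arrive 7:02 AM UTC on Jun 12.
Flight 2 in UTC: 2:47 PM + 2:00 = 4:47 PM on Jun 11.
+7 hours and 6 minutes → arrive 11:53 PM UTC on Jun 11.
Flight 2 lands earlier by 7 hours 9 minutes.

the second, by 7 hours 9 minutes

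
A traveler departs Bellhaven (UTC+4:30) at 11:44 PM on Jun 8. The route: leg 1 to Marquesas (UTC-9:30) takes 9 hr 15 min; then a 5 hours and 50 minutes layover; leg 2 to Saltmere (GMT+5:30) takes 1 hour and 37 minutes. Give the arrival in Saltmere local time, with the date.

5:26 PM on June 9

Convert departure to UTC: 11:44 PM − 4:30 = 7:14 PM UTC on Jun 8.
Add 9 hours and 15 minutes leg 1 → 4:29 AM UTC (Jun 9).
Add 5 hours 50 minutes layover in Marquesas → 10:19 AM UTC.
Add 1 hour and 37 minutes leg 2 → 11:56 AM UTC.
Saltmere is UTC+5:30, so local arrival = 11:56 AM + 5:30 = 5:26 PM on Jun 9.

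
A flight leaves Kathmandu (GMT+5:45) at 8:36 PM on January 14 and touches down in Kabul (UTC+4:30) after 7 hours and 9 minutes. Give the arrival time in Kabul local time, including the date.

2:30 AM on January 15

Convert departure to UTC: 8:36 PM − 5:45 = 2:51 PM UTC on Jan 14.
Add 7 hours 9 minutes travel time → 10:00 PM UTC.
Kabul is UTC+4:30, so local arrival = 10:00 PM + 4:30 = 2:30 AM on Jan 15.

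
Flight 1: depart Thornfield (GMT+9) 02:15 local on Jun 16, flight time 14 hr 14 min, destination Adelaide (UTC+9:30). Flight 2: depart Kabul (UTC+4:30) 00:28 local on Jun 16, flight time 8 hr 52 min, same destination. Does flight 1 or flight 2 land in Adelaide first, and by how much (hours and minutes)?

the second, by 2 hours 39 minutes

Flight 1 in UTC: 02:15 − 9:00 = 17:15 on Jun 15.
+14 hours 14 minutes → arrive 07:29 UTC on Jun 16.
Flight 2 in UTC: 00:28 − 4:30 = 19:58 on Jun 15.
+8 hours 52 minutes → arrive 04:50 UTC on Jun 16.
Flight 2 lands earlier by 2 hours 39 minutes.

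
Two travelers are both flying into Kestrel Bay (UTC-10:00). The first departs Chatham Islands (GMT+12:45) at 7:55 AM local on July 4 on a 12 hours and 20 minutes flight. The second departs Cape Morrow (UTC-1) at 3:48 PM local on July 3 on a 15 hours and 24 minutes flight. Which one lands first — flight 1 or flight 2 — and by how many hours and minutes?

Flight 1 in UTC: 7:55 AM − 12:45 = 7:10 PM on Jul 3.
+12 hours and 20 minutes → arrive 7:30 AM UTC on Jul 4.
Flight 2 in UTC: 3:48 PM + 1:00 = 4:48 PM on Jul 3.
+15 hours 24 minutes → arrive 8:12 AM UTC on Jul 4.
Flight 1 lands earlier by 42 minutes.

the first, by 42 minutes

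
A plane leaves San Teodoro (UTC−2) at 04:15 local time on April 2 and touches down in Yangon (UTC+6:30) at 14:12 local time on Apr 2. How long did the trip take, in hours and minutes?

Yangon is 8:30 ahead of San Teodoro.
Clock-face elapsed time (ignoring zones) is 9 hours 57 minutes.
Actual elapsed = 9 hours 57 minutes − 8:30 = 1 hour 27 minutes.

1 hour 27 minutes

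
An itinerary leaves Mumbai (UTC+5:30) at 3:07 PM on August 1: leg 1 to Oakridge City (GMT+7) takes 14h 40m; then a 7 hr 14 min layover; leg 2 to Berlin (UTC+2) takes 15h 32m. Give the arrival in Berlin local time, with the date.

1:03 AM on August 3

Convert departure to UTC: 3:07 PM − 5:30 = 9:37 AM UTC on Aug 1.
Add 14 hours and 40 minutes leg 1 → 12:17 AM UTC (Aug 2).
Add 7 hours and 14 minutes layover in Oakridge City → 7:31 AM UTC.
Add 15 hours 32 minutes leg 2 → 11:03 PM UTC.
Berlin is UTC+2:00, so local arrival = 11:03 PM + 2:00 = 1:03 AM on Aug 3.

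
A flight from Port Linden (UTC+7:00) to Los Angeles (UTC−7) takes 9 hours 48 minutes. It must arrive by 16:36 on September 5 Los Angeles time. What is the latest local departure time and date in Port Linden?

20:48 on September 5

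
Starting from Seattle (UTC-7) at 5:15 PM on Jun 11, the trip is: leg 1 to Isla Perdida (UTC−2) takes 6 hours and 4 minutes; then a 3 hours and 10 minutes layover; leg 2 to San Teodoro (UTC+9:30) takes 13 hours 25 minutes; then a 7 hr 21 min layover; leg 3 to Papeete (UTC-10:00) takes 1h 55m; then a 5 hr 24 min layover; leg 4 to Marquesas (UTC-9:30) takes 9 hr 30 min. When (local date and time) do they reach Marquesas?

Convert departure to UTC: 5:15 PM + 7:00 = 12:15 AM UTC on Jun 12.
Add 6 hours and 4 minutes leg 1 → 6:19 AM UTC.
Add 3 hours and 10 minutes layover in Isla Perdida → 9:29 AM UTC.
Add 13 hours and 25 minutes leg 2 → 10:54 PM UTC.
Add 7 hours and 21 minutes layover in San Teodoro → 6:15 AM UTC (Jun 13).
Add 1 hour 55 minutes leg 3 → 8:10 AM UTC.
Add 5 hours 24 minutes layover in Papeete → 1:34 PM UTC.
Add 9 hours and 30 minutes leg 4 → 11:04 PM UTC.
Marquesas is UTC−9:30, so local arrival = 11:04 PM − 9:30 = 1:34 PM on Jun 13.

1:34 PM on June 13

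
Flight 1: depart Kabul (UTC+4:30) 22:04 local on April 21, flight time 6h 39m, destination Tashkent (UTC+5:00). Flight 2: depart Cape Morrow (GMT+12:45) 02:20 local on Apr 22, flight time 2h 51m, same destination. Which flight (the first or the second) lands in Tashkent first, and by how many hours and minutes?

Flight 1 in UTC: 22:04 − 4:30 = 17:34 on Apr 21.
+6 hours and 39 minutes → arrive 00:13 UTC on Apr 22.
Flight 2 in UTC: 02:20 − 12:45 = 13:35 on Apr 21.
+2 hours 51 minutes → arrive 16:26 UTC on Apr 21.
Flight 2 lands earlier by 7 hours 47 minutes.

the second, by 7 hours 47 minutes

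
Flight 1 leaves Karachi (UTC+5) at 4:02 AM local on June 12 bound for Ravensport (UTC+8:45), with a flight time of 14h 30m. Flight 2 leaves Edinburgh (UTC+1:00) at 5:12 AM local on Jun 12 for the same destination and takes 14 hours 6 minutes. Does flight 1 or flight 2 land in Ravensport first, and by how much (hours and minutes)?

Flight 1 in UTC: 4:02 AM − 5:00 = 11:02 PM on Jun 11.
+14 hours 30 minutes → arrive 1:32 PM UTC on Jun 12.
Flight 2 in UTC: 5:12 AM − 1:00 = 4:12 AM on Jun 12.
+14 hours 6 minutes → arrive 6:18 PM UTC on Jun 12.
Flight 1 lands earlier by 4 hours 46 minutes.

the first, by 4 hours 46 minutes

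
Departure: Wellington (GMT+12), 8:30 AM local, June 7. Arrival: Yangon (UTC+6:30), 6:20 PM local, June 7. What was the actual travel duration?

Departure in UTC: 8:30 AM − 12:00 = 8:30 PM on Jun 6.
Arrival in UTC: 6:20 PM − 6:30 = 11:50 AM on Jun 7.
Elapsed = 11:50 AM − 8:30 PM (+1 day) = 15 hours 20 minutes.

15 hours 20 minutes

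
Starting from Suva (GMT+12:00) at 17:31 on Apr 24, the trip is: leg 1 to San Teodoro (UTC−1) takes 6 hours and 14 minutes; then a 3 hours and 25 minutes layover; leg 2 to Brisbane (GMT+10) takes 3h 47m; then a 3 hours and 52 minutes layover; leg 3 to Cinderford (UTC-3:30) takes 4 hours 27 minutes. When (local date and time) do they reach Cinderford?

Convert departure to UTC: 17:31 − 12:00 = 05:31 UTC on Apr 24.
Add 6 hours and 14 minutes leg 1 → 11:45 UTC.
Add 3 hours and 25 minutes layover in San Teodoro → 15:10 UTC.
Add 3 hours 47 minutes leg 2 → 18:57 UTC.
Add 3 hours 52 minutes layover in Brisbane → 22:49 UTC.
Add 4 hours 27 minutes leg 3 → 03:16 UTC (Apr 25).
Cinderford is UTC−3:30, so local arrival = 03:16 − 3:30 = 23:46 on Apr 24.

23:46 on April 24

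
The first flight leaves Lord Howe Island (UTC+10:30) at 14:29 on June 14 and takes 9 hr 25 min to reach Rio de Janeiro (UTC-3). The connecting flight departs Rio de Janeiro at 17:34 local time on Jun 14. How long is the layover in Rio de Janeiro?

Convert departure to UTC: 14:29 − 10:30 = 03:59 UTC on Jun 14.
Add 9 hours 25 minutes flight time → 13:24 UTC.
Rio de Janeiro is UTC−3:00, so local arrival = 13:24 − 3:00 = 10:24 on Jun 14.
Layover = 17:34 − 10:24 = 7 hours 10 minutes.

7 hours 10 minutes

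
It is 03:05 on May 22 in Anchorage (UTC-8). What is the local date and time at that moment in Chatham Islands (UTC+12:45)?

In UTC: 03:05 + 8:00 = 11:05 on May 22.
Chatham Islands is UTC+12:45: 11:05 + 12:45 = 23:50 on May 22.

23:50 on May 22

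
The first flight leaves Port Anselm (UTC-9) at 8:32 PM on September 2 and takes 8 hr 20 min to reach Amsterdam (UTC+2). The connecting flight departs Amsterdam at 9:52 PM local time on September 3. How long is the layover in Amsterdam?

Convert departure to UTC: 8:32 PM + 9:00 = 5:32 AM UTC on Sep 3.
Add 8 hours and 20 minutes flight time → 1:52 PM UTC.
Amsterdam is UTC+2:00, so local arrival = 1:52 PM + 2:00 = 3:52 PM on Sep 3.
Layover = 9:52 PM − 3:52 PM = 6 hours.

6 hours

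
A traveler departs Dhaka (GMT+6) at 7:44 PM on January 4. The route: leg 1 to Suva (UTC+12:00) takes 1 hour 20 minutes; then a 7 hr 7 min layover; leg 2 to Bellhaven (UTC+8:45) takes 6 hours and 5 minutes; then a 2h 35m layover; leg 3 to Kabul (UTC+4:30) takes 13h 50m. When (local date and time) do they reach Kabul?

1:11 AM on Jan 6

Convert departure to UTC: 7:44 PM − 6:00 = 1:44 PM UTC on Jan 4.
Add 1 hour 20 minutes leg 1 → 3:04 PM UTC.
Add 7 hours and 7 minutes layover in Suva → 10:11 PM UTC.
Add 6 hours 5 minutes leg 2 → 4:16 AM UTC (Jan 5).
Add 2 hours 35 minutes layover in Bellhaven → 6:51 AM UTC.
Add 13 hours 50 minutes leg 3 → 8:41 PM UTC.
Kabul is UTC+4:30, so local arrival = 8:41 PM + 4:30 = 1:11 AM on Jan 6.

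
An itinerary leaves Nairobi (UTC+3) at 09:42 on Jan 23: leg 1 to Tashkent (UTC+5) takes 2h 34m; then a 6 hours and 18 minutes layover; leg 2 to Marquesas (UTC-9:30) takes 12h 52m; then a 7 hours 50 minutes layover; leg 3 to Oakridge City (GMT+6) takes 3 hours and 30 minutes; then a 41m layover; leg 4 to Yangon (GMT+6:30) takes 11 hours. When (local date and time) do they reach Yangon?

Convert departure to UTC: 09:42 − 3:00 = 06:42 UTC on Jan 23.
Add 2 hours 34 minutes leg 1 → 09:16 UTC.
Add 6 hours 18 minutes layover in Tashkent → 15:34 UTC.
Add 12 hours and 52 minutes leg 2 → 04:26 UTC (Jan 24).
Add 7 hours and 50 minutes layover in Marquesas → 12:16 UTC.
Add 3 hours 30 minutes leg 3 → 15:46 UTC.
Add 41 minutes layover in Oakridge City → 16:27 UTC.
Add 11 hours leg 4 → 03:27 UTC (Jan 25).
Yangon is UTC+6:30, so local arrival = 03:27 + 6:30 = 09:57 on Jan 25.

09:57 on January 25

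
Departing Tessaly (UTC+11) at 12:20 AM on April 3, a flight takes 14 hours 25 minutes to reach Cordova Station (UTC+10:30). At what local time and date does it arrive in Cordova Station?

Cordova Station is 0:30 behind Tessaly.
After 14 hours 25 minutes it is 2:45 PM in Tessaly.
Shift by the zone difference: 2:45 PM − 0:30 = 2:15 PM on Apr 3 in Cordova Station.

2:15 PM on Apr 3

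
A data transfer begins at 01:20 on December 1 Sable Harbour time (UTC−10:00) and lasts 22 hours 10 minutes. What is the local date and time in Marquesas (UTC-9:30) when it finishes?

00:00 on December 2

Convert start to UTC: 01:20 + 10:00 = 11:20 UTC on Dec 1.
Add 22 hours 10 minutes duration → 09:30 UTC (Dec 2).
Marquesas is UTC−9:30, so local end time = 09:30 − 9:30 = 00:00 on Dec 2.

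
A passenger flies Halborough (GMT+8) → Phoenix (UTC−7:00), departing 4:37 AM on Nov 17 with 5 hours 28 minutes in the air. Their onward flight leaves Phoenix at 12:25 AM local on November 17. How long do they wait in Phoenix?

Convert departure to UTC: 4:37 AM − 8:00 = 8:37 PM UTC on Nov 16.
Add 5 hours and 28 minutes flight time → 2:05 AM UTC (Nov 17).
Phoenix is UTC−7:00, so local arrival = 2:05 AM − 7:00 = 7:05 PM on Nov 16.
Layover = 12:25 AM − 7:05 PM (+1 day) = 5 hours 20 minutes.

5 hours 20 minutes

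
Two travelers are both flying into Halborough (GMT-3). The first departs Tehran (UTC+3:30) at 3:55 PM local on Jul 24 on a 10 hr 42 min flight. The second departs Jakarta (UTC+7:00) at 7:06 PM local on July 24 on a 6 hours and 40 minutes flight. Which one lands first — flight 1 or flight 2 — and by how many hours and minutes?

Flight 1 in UTC: 3:55 PM − 3:30 = 12:25 PM on Jul 24.
+10 hours 42 minutes → arrive 11:07 PM UTC on Jul 24.
Flight 2 in UTC: 7:06 PM − 7:00 = 12:06 PM on Jul 24.
+6 hours and 40 minutes → arrive 6:46 PM UTC on Jul 24.
Flight 2 lands earlier by 4 hours 21 minutes.

the second, by 4 hours 21 minutes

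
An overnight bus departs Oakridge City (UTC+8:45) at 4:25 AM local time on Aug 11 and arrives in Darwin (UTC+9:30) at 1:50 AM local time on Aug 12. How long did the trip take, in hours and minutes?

20 hours 40 minutes

Departure in UTC: 4:25 AM − 8:45 = 7:40 PM on Aug 10.
Arrival in UTC: 1:50 AM − 9:30 = 4:20 PM on Aug 11.
Elapsed = 4:20 PM − 7:40 PM (+1 day) = 20 hours 40 minutes.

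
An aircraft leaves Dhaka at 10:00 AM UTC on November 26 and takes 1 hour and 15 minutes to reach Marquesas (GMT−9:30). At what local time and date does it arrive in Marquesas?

1:45 AM on Nov 26

Departure is given in UTC: 10:00 AM on Nov 26.
Add 1 hour and 15 minutes → 11:15 AM UTC.
Marquesas is UTC−9:30: 11:15 AM − 9:30 = 1:45 AM on Nov 26.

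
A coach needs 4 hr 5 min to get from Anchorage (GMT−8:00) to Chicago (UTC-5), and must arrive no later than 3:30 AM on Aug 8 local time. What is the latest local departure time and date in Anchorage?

8:25 PM on Aug 7

Target arrival in UTC: 3:30 AM + 5:00 = 8:30 AM on Aug 8.
Subtract 4 hours 5 minutes → departure 4:25 AM UTC on Aug 8.
Anchorage is UTC−8:00: 4:25 AM − 8:00 = 8:25 PM on Aug 7.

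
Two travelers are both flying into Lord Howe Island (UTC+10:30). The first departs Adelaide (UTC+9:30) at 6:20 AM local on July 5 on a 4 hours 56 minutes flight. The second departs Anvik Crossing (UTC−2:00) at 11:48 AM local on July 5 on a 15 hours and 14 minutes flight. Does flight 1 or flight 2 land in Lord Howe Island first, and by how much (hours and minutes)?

Flight 1 in UTC: 6:20 AM − 9:30 = 8:50 PM on Jul 4.
+4 hours and 56 minutes → arrive 1:46 AM UTC on Jul 5.
Flight 2 in UTC: 11:48 AM + 2:00 = 1:48 PM on Jul 5.
+15 hours and 14 minutes → arrive 5:02 AM UTC on Jul 6.
Flight 1 lands earlier by 27 hours 16 minutes.

the first, by 27 hours 16 minutes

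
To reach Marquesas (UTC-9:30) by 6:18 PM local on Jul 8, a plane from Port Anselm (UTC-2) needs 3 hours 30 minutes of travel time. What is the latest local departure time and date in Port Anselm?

Target arrival in UTC: 6:18 PM + 9:30 = 3:48 AM on Jul 9.
Subtract 3 hours and 30 minutes → departure 12:18 AM UTC on Jul 9.
Port Anselm is UTC−2:00: 12:18 AM − 2:00 = 10:18 PM on Jul 8.

10:18 PM on July 8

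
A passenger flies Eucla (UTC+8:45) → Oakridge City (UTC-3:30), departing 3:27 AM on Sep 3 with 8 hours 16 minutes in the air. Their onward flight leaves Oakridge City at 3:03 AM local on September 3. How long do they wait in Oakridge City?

Convert departure to UTC: 3:27 AM − 8:45 = 6:42 PM UTC on Sep 2.
Add 8 hours and 16 minutes flight time → 2:58 AM UTC (Sep 3).
Oakridge City is UTC−3:30, so local arrival = 2:58 AM − 3:30 = 11:28 PM on Sep 2.
Layover = 3:03 AM − 11:28 PM (+1 day) = 3 hours 35 minutes.

3 hours 35 minutes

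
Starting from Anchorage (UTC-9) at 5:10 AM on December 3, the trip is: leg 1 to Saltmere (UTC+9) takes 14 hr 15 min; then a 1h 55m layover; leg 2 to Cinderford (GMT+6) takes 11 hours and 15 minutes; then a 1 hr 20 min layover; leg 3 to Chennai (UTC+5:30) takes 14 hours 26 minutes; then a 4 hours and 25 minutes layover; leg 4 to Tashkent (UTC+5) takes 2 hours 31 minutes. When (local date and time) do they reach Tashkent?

9:17 PM on December 5

Convert departure to UTC: 5:10 AM + 9:00 = 2:10 PM UTC on Dec 3.
Add 14 hours and 15 minutes leg 1 → 4:25 AM UTC (Dec 4).
Add 1 hour and 55 minutes layover in Saltmere → 6:20 AM UTC.
Add 11 hours and 15 minutes leg 2 → 5:35 PM UTC.
Add 1 hour and 20 minutes layover in Cinderford → 6:55 PM UTC.
Add 14 hours 26 minutes leg 3 → 9:21 AM UTC (Dec 5).
Add 4 hours and 25 minutes layover in Chennai → 1:46 PM UTC.
Add 2 hours and 31 minutes leg 4 → 4:17 PM UTC.
Tashkent is UTC+5:00, so local arrival = 4:17 PM + 5:00 = 9:17 PM on Dec 5.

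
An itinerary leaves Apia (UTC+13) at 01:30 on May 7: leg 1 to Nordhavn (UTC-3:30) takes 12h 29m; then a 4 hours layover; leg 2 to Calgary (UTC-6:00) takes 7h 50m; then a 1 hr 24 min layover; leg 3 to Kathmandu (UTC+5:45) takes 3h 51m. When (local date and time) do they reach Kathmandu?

Convert departure to UTC: 01:30 − 13:00 = 12:30 UTC on May 6.
Add 12 hours 29 minutes leg 1 → 00:59 UTC (May 7).
Add 4 hours layover in Nordhavn → 04:59 UTC.
Add 7 hours 50 minutes leg 2 → 12:49 UTC.
Add 1 hour and 24 minutes layover in Calgary → 14:13 UTC.
Add 3 hours and 51 minutes leg 3 → 18:04 UTC.
Kathmandu is UTC+5:45, so local arrival = 18:04 + 5:45 = 23:49 on May 7.

23:49 on May 7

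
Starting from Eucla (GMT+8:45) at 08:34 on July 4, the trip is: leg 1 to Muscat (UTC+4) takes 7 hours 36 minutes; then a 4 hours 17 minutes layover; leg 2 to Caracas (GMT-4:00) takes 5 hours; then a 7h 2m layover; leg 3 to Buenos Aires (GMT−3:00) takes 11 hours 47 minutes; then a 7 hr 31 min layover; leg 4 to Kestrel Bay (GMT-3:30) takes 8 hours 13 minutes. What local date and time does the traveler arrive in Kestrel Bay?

23:45 on July 5

Convert departure to UTC: 08:34 − 8:45 = 23:49 UTC on Jul 3.
Add 7 hours and 36 minutes leg 1 → 07:25 UTC (Jul 4).
Add 4 hours 17 minutes layover in Muscat → 11:42 UTC.
Add 5 hours leg 2 → 16:42 UTC.
Add 7 hours and 2 minutes layover in Caracas → 23:44 UTC.
Add 11 hours and 47 minutes leg 3 → 11:31 UTC (Jul 5).
Add 7 hours and 31 minutes layover in Buenos Aires → 19:02 UTC.
Add 8 hours and 13 minutes leg 4 → 03:15 UTC (Jul 6).
Kestrel Bay is UTC−3:30, so local arrival = 03:15 − 3:30 = 23:45 on Jul 5.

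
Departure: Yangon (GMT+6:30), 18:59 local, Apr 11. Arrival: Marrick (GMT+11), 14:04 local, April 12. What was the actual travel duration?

14 hours 35 minutes

Departure in UTC: 18:59 − 6:30 = 12:29 on Apr 11.
Arrival in UTC: 14:04 − 11:00 = 03:04 on Apr 12.
Elapsed = 03:04 − 12:29 (+1 day) = 14 hours 35 minutes.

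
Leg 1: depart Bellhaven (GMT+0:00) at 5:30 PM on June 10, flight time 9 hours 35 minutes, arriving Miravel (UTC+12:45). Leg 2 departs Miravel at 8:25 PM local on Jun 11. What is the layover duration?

Bellhaven is at UTC+0, so departure is already 5:30 PM UTC on Jun 10.
Add 9 hours and 35 minutes flight time → 3:05 AM UTC (Jun 11).
Miravel is UTC+12:45, so local arrival = 3:05 AM + 12:45 = 3:50 PM on Jun 11.
Layover = 8:25 PM − 3:50 PM = 4 hours 35 minutes.

4 hours 35 minutes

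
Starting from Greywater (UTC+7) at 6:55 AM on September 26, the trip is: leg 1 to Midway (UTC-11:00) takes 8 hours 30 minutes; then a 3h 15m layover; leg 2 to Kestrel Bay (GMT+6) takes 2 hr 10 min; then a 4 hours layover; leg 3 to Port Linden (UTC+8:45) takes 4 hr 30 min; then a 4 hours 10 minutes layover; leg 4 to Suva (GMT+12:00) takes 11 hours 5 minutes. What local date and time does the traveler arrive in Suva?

Convert departure to UTC: 6:55 AM − 7:00 = 11:55 PM UTC on Sep 25.
Add 8 hours and 30 minutes leg 1 → 8:25 AM UTC (Sep 26).
Add 3 hours and 15 minutes layover in Midway → 11:40 AM UTC.
Add 2 hours 10 minutes leg 2 → 1:50 PM UTC.
Add 4 hours layover in Kestrel Bay → 5:50 PM UTC.
Add 4 hours 30 minutes leg 3 → 10:20 PM UTC.
Add 4 hours 10 minutes layover in Port Linden → 2:30 AM UTC (Sep 27).
Add 11 hours and 5 minutes leg 4 → 1:35 PM UTC.
Suva is UTC+12:00, so local arrival = 1:35 PM + 12:00 = 1:35 AM on Sep 28.

1:35 AM on September 28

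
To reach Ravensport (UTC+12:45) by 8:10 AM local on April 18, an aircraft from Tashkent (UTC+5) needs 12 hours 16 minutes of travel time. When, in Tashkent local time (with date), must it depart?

Target arrival in UTC: 8:10 AM − 12:45 = 7:25 PM on Apr 17.
Subtract 12 hours and 16 minutes → departure 7:09 AM UTC on Apr 17.
Tashkent is UTC+5:00: 7:09 AM + 5:00 = 12:09 PM on Apr 17.

12:09 PM on Apr 17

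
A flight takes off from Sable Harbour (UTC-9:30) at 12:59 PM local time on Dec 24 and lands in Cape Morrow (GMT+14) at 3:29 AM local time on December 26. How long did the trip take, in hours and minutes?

15 hours

Departure in UTC: 12:59 PM + 9:30 = 10:29 PM on Dec 24.
Arrival in UTC: 3:29 AM − 14:00 = 1:29 PM on Dec 25.
Elapsed = 1:29 PM − 10:29 PM (+1 day) = 15 hours.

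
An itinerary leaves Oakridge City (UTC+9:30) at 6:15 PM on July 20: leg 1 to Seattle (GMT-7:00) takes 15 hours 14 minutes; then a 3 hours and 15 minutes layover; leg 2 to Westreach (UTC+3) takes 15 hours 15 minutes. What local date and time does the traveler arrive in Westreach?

Convert departure to UTC: 6:15 PM − 9:30 = 8:45 AM UTC on Jul 20.
Add 15 hours 14 minutes leg 1 → 11:59 PM UTC.
Add 3 hours 15 minutes layover in Seattle → 3:14 AM UTC (Jul 21).
Add 15 hours 15 minutes leg 2 → 6:29 PM UTC.
Westreach is UTC+3:00, so local arrival = 6:29 PM + 3:00 = 9:29 PM on Jul 21.

9:29 PM on July 21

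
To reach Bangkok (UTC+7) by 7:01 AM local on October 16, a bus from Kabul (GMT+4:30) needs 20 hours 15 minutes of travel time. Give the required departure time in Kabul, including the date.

Target arrival in UTC: 7:01 AM − 7:00 = 12:01 AM on Oct 16.
Subtract 20 hours 15 minutes → departure 3:46 AM UTC on Oct 15.
Kabul is UTC+4:30: 3:46 AM + 4:30 = 8:16 AM on Oct 15.

8:16 AM on Oct 15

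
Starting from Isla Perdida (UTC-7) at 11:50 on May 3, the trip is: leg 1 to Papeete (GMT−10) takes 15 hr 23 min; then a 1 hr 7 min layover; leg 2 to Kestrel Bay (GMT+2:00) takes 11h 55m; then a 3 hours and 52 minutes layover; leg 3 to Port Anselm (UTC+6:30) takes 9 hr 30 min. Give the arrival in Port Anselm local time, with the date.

Convert departure to UTC: 11:50 + 7:00 = 18:50 UTC on May 3.
Add 15 hours and 23 minutes leg 1 → 10:13 UTC (May 4).
Add 1 hour 7 minutes layover in Papeete → 11:20 UTC.
Add 11 hours 55 minutes leg 2 → 23:15 UTC.
Add 3 hours and 52 minutes layover in Kestrel Bay → 03:07 UTC (May 5).
Add 9 hours 30 minutes leg 3 → 12:37 UTC.
Port Anselm is UTC+6:30, so local arrival = 12:37 + 6:30 = 19:07 on May 5.

19:07 on May 5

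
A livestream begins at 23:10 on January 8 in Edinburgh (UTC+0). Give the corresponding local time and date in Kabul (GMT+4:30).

Kabul is 4:30 ahead of Edinburgh.
Shift by the zone difference: 23:10 + 4:30 = 03:40 on Jan 9 in Kabul.

03:40 on January 9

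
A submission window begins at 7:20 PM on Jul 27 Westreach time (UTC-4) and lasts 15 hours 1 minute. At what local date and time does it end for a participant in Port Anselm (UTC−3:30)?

10:51 AM on Jul 28

Convert start to UTC: 7:20 PM + 4:00 = 11:20 PM UTC on Jul 27.
Add 15 hours 1 minute duration → 2:21 PM UTC (Jul 28).
Port Anselm is UTC−3:30, so local end time = 2:21 PM − 3:30 = 10:51 AM on Jul 28.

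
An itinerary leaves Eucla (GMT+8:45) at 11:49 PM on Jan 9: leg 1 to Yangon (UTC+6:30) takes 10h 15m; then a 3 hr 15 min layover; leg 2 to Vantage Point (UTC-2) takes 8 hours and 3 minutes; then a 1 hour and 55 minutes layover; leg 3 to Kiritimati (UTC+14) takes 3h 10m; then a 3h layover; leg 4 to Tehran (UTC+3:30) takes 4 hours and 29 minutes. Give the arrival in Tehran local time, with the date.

Convert departure to UTC: 11:49 PM − 8:45 = 3:04 PM UTC on Jan 9.
Add 10 hours and 15 minutes leg 1 → 1:19 AM UTC (Jan 10).
Add 3 hours 15 minutes layover in Yangon → 4:34 AM UTC.
Add 8 hours and 3 minutes leg 2 → 12:37 PM UTC.
Add 1 hour 55 minutes layover in Vantage Point → 2:32 PM UTC.
Add 3 hours and 10 minutes leg 3 → 5:42 PM UTC.
Add 3 hours layover in Kiritimati → 8:42 PM UTC.
Add 4 hours 29 minutes leg 4 → 1:11 AM UTC (Jan 11).
Tehran is UTC+3:30, so local arrival = 1:11 AM + 3:30 = 4:41 AM on Jan 11.

4:41 AM on Jan 11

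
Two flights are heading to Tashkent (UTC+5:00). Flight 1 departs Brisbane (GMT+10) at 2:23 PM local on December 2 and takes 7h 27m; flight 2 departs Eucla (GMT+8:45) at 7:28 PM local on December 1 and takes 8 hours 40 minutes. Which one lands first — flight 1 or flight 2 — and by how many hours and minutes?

the second, by 16 hours 27 minutes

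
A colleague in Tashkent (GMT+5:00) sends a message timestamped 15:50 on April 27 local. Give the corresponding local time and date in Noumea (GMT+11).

21:50 on April 27

In UTC: 15:50 − 5:00 = 10:50 on Apr 27.
Noumea is UTC+11:00: 10:50 + 11:00 = 21:50 on Apr 27.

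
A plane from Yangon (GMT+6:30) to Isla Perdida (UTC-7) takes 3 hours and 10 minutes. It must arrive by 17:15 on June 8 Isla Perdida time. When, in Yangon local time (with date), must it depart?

03:35 on June 9

Target arrival in UTC: 17:15 + 7:00 = 00:15 on Jun 9.
Subtract 3 hours and 10 minutes → departure 21:05 UTC on Jun 8.
Yangon is UTC+6:30: 21:05 + 6:30 = 03:35 on Jun 9.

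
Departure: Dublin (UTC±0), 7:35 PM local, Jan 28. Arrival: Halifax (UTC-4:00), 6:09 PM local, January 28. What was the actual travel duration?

Departure is already UTC: 7:35 PM on Jan 28.
Arrival in UTC: 6:09 PM + 4:00 = 10:09 PM on Jan 28.
Elapsed = 10:09 PM − 7:35 PM = 2 hours 34 minutes.

2 hours 34 minutes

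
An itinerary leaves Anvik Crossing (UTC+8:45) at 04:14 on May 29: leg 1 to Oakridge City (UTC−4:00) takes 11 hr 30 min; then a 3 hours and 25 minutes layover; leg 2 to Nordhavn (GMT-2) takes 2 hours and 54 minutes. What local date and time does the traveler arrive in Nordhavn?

Convert departure to UTC: 04:14 − 8:45 = 19:29 UTC on May 28.
Add 11 hours and 30 minutes leg 1 → 06:59 UTC (May 29).
Add 3 hours 25 minutes layover in Oakridge City → 10:24 UTC.
Add 2 hours 54 minutes leg 2 → 13:18 UTC.
Nordhavn is UTC−2:00, so local arrival = 13:18 − 2:00 = 11:18 on May 29.

11:18 on May 29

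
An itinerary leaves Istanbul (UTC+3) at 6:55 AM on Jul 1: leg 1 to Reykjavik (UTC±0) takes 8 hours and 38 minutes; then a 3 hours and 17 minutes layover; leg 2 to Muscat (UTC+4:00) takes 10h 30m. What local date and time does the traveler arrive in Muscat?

6:20 AM on July 2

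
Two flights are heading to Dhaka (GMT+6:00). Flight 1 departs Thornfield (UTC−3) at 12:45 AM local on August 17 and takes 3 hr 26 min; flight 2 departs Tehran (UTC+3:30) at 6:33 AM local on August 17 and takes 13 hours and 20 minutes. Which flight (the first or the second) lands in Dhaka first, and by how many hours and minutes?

Flight 1 in UTC: 12:45 AM + 3:00 = 3:45 AM on Aug 17.
+3 hours and 26 minutes → arrive 7:11 AM UTC on Aug 17.
Flight 2 in UTC: 6:33 AM − 3:30 = 3:03 AM on Aug 17.
+13 hours 20 minutes → arrive 4:23 PM UTC on Aug 17.
Flight 1 lands earlier by 9 hours 12 minutes.

the first, by 9 hours 12 minutes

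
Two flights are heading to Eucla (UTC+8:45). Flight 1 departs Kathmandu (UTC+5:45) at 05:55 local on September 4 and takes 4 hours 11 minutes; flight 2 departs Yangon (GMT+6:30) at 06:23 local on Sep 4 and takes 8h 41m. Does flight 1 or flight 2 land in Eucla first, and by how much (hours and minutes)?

the first, by 4 hours 13 minutes

Flight 1 in UTC: 05:55 − 5:45 = 00:10 on Sep 4.
+4 hours 11 minutes → arrive 04:21 UTC on Sep 4.
Flight 2 in UTC: 06:23 − 6:30 = 23:53 on Sep 3.
+8 hours and 41 minutes → arrive 08:34 UTC on Sep 4.
Flight 1 lands earlier by 4 hours 13 minutes.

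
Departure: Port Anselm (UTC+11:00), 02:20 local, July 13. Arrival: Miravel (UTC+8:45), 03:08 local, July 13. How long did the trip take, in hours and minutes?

Departure in UTC: 02:20 − 11:00 = 15:20 on Jul 12.
Arrival in UTC: 03:08 − 8:45 = 18:23 on Jul 12.
Elapsed = 18:23 − 15:20 = 3 hours 3 minutes.

3 hours 3 minutes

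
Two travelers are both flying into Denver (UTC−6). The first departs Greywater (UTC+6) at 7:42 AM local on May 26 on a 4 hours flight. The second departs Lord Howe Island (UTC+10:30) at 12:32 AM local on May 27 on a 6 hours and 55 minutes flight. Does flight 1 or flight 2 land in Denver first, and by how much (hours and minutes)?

Flight 1 in UTC: 7:42 AM − 6:00 = 1:42 AM on May 26.
+4 hours → arrive 5:42 AM UTC on May 26.
Flight 2 in UTC: 12:32 AM − 10:30 = 2:02 PM on May 26.
+6 hours 55 minutes → arrive 8:57 PM UTC on May 26.
Flight 1 lands earlier by 15 hours 15 minutes.

the first, by 15 hours 15 minutes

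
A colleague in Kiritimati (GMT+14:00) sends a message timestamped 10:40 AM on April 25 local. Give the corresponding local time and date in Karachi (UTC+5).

In UTC: 10:40 AM − 14:00 = 8:40 PM on Apr 24.
Karachi is UTC+5:00: 8:40 PM + 5:00 = 1:40 AM on Apr 25.

1:40 AM on April 25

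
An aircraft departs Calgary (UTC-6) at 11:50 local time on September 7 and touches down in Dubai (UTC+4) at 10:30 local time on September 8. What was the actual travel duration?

Departure in UTC: 11:50 + 6:00 = 17:50 on Sep 7.
Arrival in UTC: 10:30 − 4:00 = 06:30 on Sep 8.
Elapsed = 06:30 − 17:50 (+1 day) = 12 hours 40 minutes.

12 hours 40 minutes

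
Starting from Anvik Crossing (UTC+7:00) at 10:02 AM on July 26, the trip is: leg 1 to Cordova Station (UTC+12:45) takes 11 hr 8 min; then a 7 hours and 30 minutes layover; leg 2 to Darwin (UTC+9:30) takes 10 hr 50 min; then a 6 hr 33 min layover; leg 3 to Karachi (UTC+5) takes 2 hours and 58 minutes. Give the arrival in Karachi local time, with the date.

Convert departure to UTC: 10:02 AM − 7:00 = 3:02 AM UTC on Jul 26.
Add 11 hours 8 minutes leg 1 → 2:10 PM UTC.
Add 7 hours 30 minutes layover in Cordova Station → 9:40 PM UTC.
Add 10 hours and 50 minutes leg 2 → 8:30 AM UTC (Jul 27).
Add 6 hours and 33 minutes layover in Darwin → 3:03 PM UTC.
Add 2 hours and 58 minutes leg 3 → 6:01 PM UTC.
Karachi is UTC+5:00, so local arrival = 6:01 PM + 5:00 = 11:01 PM on Jul 27.

11:01 PM on Jul 27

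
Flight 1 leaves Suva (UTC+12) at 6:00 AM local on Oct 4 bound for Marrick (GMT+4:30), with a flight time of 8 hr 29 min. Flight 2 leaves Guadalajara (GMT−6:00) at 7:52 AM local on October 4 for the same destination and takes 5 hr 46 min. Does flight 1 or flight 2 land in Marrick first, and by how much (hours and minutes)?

Flight 1 in UTC: 6:00 AM − 12:00 = 6:00 PM on Oct 3.
+8 hours and 29 minutes → arrive 2:29 AM UTC on Oct 4.
Flight 2 in UTC: 7:52 AM + 6:00 = 1:52 PM on Oct 4.
+5 hours and 46 minutes → arrive 7:38 PM UTC on Oct 4.
Flight 1 lands earlier by 17 hours 9 minutes.

the first, by 17 hours 9 minutes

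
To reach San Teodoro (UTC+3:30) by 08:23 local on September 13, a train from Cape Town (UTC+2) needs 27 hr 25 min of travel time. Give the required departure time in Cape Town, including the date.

03:28 on September 12

Target arrival in UTC: 08:23 − 3:30 = 04:53 on Sep 13.
Subtract 27 hours and 25 minutes → departure 01:28 UTC on Sep 12.
Cape Town is UTC+2:00: 01:28 + 2:00 = 03:28 on Sep 12.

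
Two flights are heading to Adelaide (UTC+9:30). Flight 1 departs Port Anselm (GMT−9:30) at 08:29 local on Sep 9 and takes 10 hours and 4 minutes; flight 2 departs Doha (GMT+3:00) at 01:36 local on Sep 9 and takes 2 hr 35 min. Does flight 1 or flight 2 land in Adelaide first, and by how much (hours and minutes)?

the second, by 26 hours 52 minutes

Flight 1 in UTC: 08:29 + 9:30 = 17:59 on Sep 9.
+10 hours and 4 minutes → arrive 04:03 UTC on Sep 10.
Flight 2 in UTC: 01:36 − 3:00 = 22:36 on Sep 8.
+2 hours 35 minutes → arrive 01:11 UTC on Sep 9.
Flight 2 lands earlier by 26 hours 52 minutes.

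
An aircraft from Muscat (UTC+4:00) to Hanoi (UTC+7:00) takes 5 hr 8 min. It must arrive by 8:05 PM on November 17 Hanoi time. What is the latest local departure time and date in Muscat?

11:57 AM on November 17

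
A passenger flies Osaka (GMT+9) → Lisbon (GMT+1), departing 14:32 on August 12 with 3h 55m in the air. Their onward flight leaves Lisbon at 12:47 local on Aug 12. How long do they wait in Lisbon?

2 hours 20 minutes

Convert departure to UTC: 14:32 − 9:00 = 05:32 UTC on Aug 12.
Add 3 hours 55 minutes flight time → 09:27 UTC.
Lisbon is UTC+1:00, so local arrival = 09:27 + 1:00 = 10:27 on Aug 12.
Layover = 12:47 − 10:27 = 2 hours 20 minutes.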